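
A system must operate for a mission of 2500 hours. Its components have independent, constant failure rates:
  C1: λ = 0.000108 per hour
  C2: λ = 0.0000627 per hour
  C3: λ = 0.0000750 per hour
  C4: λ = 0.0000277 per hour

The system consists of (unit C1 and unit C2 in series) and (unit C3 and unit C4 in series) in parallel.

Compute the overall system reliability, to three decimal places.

R(C1) = exp(−0.000108 × 2500) = 0.76338
R(C2) = exp(−0.0000627 × 2500) = 0.85492
R(C3) = exp(−0.0000750 × 2500) = 0.82903
R(C4) = exp(−0.0000277 × 2500) = 0.93309
Series (C1 and C2): 0.76338 × 0.85492 = 0.65263
Series (C3 and C4): 0.82903 × 0.93309 = 0.77356
Parallel ([0.65263] and [0.77356]): 1 − (1 − 0.65263)(1 − 0.77356) = 0.921

0.921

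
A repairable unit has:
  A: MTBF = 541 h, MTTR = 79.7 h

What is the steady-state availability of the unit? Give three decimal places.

0.872

A(A) = MTBF/(MTBF+MTTR) = 541/(541+79.7) = 0.872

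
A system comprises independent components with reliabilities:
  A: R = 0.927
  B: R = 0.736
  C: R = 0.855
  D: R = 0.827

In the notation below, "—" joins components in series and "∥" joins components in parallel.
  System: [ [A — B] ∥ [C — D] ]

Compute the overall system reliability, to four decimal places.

0.9069

Series (A and B): 0.927000 × 0.736000 = 0.682272
Series (C and D): 0.855000 × 0.827000 = 0.707085
Parallel ([0.682272] and [0.707085]): 1 − (1 − 0.682272)(1 − 0.707085) = 0.9069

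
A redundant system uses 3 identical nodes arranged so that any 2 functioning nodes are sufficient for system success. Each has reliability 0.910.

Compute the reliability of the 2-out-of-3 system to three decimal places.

R = Σ_{i=2}^{3} C(3,i) p^i (1−p)^{3−i} with p = 0.910
C(3,2)·0.910^2·0.090^1 = 0.22359
C(3,3)·0.910^3·0.090^0 = 0.75357
Sum = 0.977

0.977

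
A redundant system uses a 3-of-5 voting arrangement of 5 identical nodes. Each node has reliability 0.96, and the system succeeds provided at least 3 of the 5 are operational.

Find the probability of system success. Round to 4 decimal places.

R = Σ_{i=3}^{5} C(5,i) p^i (1−p)^{5−i} with p = 0.96
C(5,3)·0.96^3·0.04^2 = 0.014156
C(5,4)·0.96^4·0.04^1 = 0.169869
C(5,5)·0.96^5·0.04^0 = 0.815373
Sum = 0.9994

0.9994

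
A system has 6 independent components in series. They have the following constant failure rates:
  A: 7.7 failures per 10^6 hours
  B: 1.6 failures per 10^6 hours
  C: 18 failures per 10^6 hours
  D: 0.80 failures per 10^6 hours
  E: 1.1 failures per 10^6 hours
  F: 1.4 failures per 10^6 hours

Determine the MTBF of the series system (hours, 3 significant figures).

32700

Series of exponential components: λ_sys = Σ λ_i
λ_sys = 0.0000077 + 0.0000016 + 0.000018 + 0.00000080 + 0.0000011 + 0.0000014 = 3.0600e-05 /h
MTBF = 1 / λ_sys = 32700 h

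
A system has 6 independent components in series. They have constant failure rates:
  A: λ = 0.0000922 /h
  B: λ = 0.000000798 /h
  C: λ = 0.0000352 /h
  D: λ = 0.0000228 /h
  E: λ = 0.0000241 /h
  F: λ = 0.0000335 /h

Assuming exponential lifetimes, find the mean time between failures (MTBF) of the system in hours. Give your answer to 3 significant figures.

4790

Series of exponential components: λ_sys = Σ λ_i
λ_sys = 0.0000922 + 0.000000798 + 0.0000352 + 0.0000228 + 0.0000241 + 0.0000335 = 2.0860e-04 /h
MTBF = 1 / λ_sys = 4790 h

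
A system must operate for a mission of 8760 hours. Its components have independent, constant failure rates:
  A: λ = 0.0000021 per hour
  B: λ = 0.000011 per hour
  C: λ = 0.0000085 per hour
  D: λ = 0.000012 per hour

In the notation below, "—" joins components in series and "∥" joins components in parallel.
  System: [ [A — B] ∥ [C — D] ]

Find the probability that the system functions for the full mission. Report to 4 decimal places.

0.9822

R(A) = exp(−0.0000021 × 8760) = 0.981772
R(B) = exp(−0.000011 × 8760) = 0.908137
R(C) = exp(−0.0000085 × 8760) = 0.928245
R(D) = exp(−0.000012 × 8760) = 0.900216
Series (A and B): 0.981772 × 0.908137 = 0.891583
Series (C and D): 0.928245 × 0.900216 = 0.835621
Parallel ([0.891583] and [0.835621]): 1 − (1 − 0.891583)(1 − 0.835621) = 0.9822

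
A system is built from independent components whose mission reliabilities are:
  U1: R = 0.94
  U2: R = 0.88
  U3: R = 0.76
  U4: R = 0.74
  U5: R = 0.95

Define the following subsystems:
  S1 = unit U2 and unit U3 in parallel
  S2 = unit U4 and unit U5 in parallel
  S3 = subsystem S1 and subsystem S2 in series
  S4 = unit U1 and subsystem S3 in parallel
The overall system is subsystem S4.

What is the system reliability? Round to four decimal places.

Parallel (U2 and U3): 1 − (1 − 0.880000)(1 − 0.760000) = 0.971200
Parallel (U4 and U5): 1 − (1 − 0.740000)(1 − 0.950000) = 0.987000
Series ([0.971200] and [0.987000]): 0.971200 × 0.987000 = 0.958574
Parallel (U1 and [0.958574]): 1 − (1 − 0.940000)(1 − 0.958574) = 0.9975

0.9975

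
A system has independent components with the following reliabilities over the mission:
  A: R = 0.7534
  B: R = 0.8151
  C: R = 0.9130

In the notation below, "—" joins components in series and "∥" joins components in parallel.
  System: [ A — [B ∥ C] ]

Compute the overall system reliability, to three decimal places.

Parallel (B and C): 1 − (1 − 0.81510)(1 − 0.91300) = 0.98391
Series (A and [0.98391]): 0.75340 × 0.98391 = 0.741

0.741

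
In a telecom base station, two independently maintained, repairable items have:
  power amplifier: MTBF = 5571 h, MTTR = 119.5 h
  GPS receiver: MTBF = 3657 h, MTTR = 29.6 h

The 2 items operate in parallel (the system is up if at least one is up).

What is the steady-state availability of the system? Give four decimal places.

A(power amplifier) = MTBF/(MTBF+MTTR) = 5571/(5571+119.5) = 0.979000
A(GPS receiver) = MTBF/(MTBF+MTTR) = 3657/(3657+29.6) = 0.991971
Parallel availability: 1 − (1 − 0.979000)(1 − 0.991971) = 0.9998

0.9998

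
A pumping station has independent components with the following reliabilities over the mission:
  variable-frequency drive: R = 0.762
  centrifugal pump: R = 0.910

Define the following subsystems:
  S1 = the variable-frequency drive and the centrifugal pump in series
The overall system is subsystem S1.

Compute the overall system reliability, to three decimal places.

Series (variable-frequency drive and centrifugal pump): 0.76200 × 0.91000 = 0.693

0.693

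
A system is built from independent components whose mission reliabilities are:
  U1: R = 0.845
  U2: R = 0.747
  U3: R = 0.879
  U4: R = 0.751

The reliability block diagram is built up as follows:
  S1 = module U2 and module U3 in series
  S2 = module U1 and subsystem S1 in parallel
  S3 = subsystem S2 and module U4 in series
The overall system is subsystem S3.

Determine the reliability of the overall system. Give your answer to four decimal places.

0.7110

Series (U2 and U3): 0.747000 × 0.879000 = 0.656613
Parallel (U1 and [0.656613]): 1 − (1 − 0.845000)(1 − 0.656613) = 0.946775
Series ([0.946775] and U4): 0.946775 × 0.751000 = 0.7110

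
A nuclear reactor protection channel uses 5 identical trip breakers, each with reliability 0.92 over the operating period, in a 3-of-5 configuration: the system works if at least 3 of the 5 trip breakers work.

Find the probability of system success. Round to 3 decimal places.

0.995

R = Σ_{i=3}^{5} C(5,i) p^i (1−p)^{5−i} with p = 0.92
C(5,3)·0.92^3·0.08^2 = 0.04984
C(5,4)·0.92^4·0.08^1 = 0.28656
C(5,5)·0.92^5·0.08^0 = 0.65908
Sum = 0.995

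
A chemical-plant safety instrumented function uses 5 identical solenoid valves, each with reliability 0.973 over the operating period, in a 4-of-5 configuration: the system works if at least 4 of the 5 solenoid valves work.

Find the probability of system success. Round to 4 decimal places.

R = Σ_{i=4}^{5} C(5,i) p^i (1−p)^{5−i} with p = 0.973
C(5,4)·0.973^4·0.027^1 = 0.121000
C(5,5)·0.973^5·0.027^0 = 0.872096
Sum = 0.9931

0.9931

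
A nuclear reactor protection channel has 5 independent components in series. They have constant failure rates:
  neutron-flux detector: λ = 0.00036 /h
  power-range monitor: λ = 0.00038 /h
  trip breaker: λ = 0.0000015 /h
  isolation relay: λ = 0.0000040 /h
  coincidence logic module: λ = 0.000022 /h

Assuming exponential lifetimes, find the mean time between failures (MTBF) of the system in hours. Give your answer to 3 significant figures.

1300

Series of exponential components: λ_sys = Σ λ_i
λ_sys = 0.00036 + 0.00038 + 0.0000015 + 0.0000040 + 0.000022 = 7.6750e-04 /h
MTBF = 1 / λ_sys = 1300 h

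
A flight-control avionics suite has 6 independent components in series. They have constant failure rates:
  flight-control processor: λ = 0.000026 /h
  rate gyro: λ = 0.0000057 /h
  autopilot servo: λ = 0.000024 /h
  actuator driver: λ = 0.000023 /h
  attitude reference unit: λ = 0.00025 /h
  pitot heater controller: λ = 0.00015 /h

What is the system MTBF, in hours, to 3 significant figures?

Series of exponential components: λ_sys = Σ λ_i
λ_sys = 0.000026 + 0.0000057 + 0.000024 + 0.000023 + 0.00025 + 0.00015 = 4.7870e-04 /h
MTBF = 1 / λ_sys = 2090 h

2090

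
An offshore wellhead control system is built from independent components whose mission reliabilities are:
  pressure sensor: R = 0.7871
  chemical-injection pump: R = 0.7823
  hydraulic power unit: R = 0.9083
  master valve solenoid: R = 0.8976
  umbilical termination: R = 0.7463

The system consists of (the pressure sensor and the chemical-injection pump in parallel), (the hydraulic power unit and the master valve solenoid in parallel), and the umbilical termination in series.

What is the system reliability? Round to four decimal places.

0.7050

Parallel (pressure sensor and chemical-injection pump): 1 − (1 − 0.787100)(1 − 0.782300) = 0.953652
Parallel (hydraulic power unit and master valve solenoid): 1 − (1 − 0.908300)(1 − 0.897600) = 0.990610
Series ([0.953652], [0.990610], and umbilical termination): 0.953652 × 0.990610 × 0.746300 = 0.7050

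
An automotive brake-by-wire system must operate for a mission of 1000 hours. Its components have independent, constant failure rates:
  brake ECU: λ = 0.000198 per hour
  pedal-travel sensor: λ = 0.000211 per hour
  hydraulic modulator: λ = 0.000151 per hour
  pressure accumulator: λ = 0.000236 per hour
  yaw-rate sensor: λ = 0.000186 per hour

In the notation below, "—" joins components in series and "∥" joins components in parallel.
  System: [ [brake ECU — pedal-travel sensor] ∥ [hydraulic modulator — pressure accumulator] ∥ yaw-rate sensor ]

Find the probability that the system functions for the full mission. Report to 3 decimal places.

R(brake ECU) = exp(−0.000198 × 1000) = 0.82037
R(pedal-travel sensor) = exp(−0.000211 × 1000) = 0.80977
R(hydraulic modulator) = exp(−0.000151 × 1000) = 0.85985
R(pressure accumulator) = exp(−0.000236 × 1000) = 0.78978
R(yaw-rate sensor) = exp(−0.000186 × 1000) = 0.83027
Series (brake ECU and pedal-travel sensor): 0.82037 × 0.80977 = 0.66431
Series (hydraulic modulator and pressure accumulator): 0.85985 × 0.78978 = 0.67909
Parallel ([0.66431], [0.67909], and yaw-rate sensor): 1 − (1 − 0.66431)(1 − 0.67909)(1 − 0.83027) = 0.982

0.982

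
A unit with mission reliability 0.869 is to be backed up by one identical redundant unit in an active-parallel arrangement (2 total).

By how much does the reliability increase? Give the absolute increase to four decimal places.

0.1138

R_before = 0.869
R_after = 1 − (1 − 0.869)^2 = 0.9828
ΔR = 0.9828 − 0.869 = 0.1138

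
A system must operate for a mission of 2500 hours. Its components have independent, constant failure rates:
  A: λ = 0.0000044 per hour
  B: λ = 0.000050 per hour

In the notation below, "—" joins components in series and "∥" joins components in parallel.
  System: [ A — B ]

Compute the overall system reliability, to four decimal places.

R(A) = exp(−0.0000044 × 2500) = 0.989060
R(B) = exp(−0.000050 × 2500) = 0.882497
Series (A and B): 0.989060 × 0.882497 = 0.8728

0.8728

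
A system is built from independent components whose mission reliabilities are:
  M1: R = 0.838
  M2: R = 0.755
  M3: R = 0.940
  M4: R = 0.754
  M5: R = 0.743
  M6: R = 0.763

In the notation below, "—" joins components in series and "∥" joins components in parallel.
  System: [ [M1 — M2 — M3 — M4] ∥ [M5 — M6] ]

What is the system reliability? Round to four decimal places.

Series (M1, M2, M3, and M4): 0.838000 × 0.755000 × 0.940000 × 0.754000 = 0.448425
Series (M5 and M6): 0.743000 × 0.763000 = 0.566909
Parallel ([0.448425] and [0.566909]): 1 − (1 − 0.448425)(1 − 0.566909) = 0.7611

0.7611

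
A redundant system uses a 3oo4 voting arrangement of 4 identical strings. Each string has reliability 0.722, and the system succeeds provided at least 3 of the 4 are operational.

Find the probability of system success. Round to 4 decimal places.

0.6903

R = Σ_{i=3}^{4} C(4,i) p^i (1−p)^{4−i} with p = 0.722
C(4,3)·0.722^3·0.278^1 = 0.418520
C(4,4)·0.722^4·0.278^0 = 0.271737
Sum = 0.6903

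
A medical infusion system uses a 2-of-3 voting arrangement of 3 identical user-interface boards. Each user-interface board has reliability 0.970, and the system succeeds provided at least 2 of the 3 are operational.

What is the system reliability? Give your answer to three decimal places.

0.997

R = Σ_{i=2}^{3} C(3,i) p^i (1−p)^{3−i} with p = 0.970
C(3,2)·0.970^2·0.030^1 = 0.08468
C(3,3)·0.970^3·0.030^0 = 0.91267
Sum = 0.997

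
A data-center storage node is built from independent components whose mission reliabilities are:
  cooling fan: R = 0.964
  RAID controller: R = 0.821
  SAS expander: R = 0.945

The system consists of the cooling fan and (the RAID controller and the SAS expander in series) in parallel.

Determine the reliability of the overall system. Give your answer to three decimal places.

Series (RAID controller and SAS expander): 0.82100 × 0.94500 = 0.77585
Parallel (cooling fan and [0.77585]): 1 − (1 − 0.96400)(1 − 0.77585) = 0.992

0.992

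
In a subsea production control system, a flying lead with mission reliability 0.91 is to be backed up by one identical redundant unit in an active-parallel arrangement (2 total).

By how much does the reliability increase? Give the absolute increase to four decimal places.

R_before = 0.91
R_after = 1 − (1 − 0.91)^2 = 0.9919
ΔR = 0.9919 − 0.91 = 0.0819

0.0819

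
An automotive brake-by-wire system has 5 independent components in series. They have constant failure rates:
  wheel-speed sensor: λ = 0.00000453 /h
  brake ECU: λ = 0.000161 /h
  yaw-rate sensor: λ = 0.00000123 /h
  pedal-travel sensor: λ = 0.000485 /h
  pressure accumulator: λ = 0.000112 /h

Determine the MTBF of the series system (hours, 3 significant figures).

Series of exponential components: λ_sys = Σ λ_i
λ_sys = 0.00000453 + 0.000161 + 0.00000123 + 0.000485 + 0.000112 = 7.6376e-04 /h
MTBF = 1 / λ_sys = 1310 h

1310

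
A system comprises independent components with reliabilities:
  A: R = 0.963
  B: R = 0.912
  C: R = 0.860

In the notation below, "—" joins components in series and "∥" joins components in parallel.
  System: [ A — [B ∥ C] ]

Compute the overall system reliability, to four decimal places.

Parallel (B and C): 1 − (1 − 0.912000)(1 − 0.860000) = 0.987680
Series (A and [0.987680]): 0.963000 × 0.987680 = 0.9511

0.9511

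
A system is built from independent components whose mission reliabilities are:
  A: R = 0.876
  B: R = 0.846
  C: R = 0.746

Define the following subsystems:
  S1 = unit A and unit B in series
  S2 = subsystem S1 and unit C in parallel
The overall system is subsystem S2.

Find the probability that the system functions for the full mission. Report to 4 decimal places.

0.9342

Series (A and B): 0.876000 × 0.846000 = 0.741096
Parallel ([0.741096] and C): 1 − (1 − 0.741096)(1 − 0.746000) = 0.9342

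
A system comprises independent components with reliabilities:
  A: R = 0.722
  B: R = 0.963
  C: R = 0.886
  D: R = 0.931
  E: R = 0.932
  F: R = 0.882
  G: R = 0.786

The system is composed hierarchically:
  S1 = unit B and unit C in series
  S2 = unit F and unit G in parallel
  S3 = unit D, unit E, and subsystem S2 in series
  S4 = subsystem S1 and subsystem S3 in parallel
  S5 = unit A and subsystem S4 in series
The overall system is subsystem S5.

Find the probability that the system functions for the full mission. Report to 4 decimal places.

0.7057

Series (B and C): 0.963000 × 0.886000 = 0.853218
Parallel (F and G): 1 − (1 − 0.882000)(1 − 0.786000) = 0.974748
Series (D, E, and [0.974748]): 0.931000 × 0.932000 × 0.974748 = 0.845781
Parallel ([0.853218] and [0.845781]): 1 − (1 − 0.853218)(1 − 0.845781) = 0.977363
Series (A and [0.977363]): 0.722000 × 0.977363 = 0.7057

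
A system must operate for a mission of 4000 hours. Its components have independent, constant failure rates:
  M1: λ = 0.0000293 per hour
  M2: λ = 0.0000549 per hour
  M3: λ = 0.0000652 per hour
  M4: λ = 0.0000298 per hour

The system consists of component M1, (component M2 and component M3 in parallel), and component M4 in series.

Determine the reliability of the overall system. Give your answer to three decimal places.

0.754

R(M1) = exp(−0.0000293 × 4000) = 0.88941
R(M2) = exp(−0.0000549 × 4000) = 0.80284
R(M3) = exp(−0.0000652 × 4000) = 0.77043
R(M4) = exp(−0.0000298 × 4000) = 0.88763
Parallel (M2 and M3): 1 − (1 − 0.80284)(1 − 0.77043) = 0.95474
Series (M1, [0.95474], and M4): 0.88941 × 0.95474 × 0.88763 = 0.754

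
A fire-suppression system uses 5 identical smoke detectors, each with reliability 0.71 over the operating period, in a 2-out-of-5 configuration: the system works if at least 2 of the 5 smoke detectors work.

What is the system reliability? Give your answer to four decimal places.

0.9728

R = Σ_{i=2}^{5} C(5,i) p^i (1−p)^{5−i} with p = 0.71
C(5,2)·0.71^2·0.29^3 = 0.122945
C(5,3)·0.71^3·0.29^2 = 0.301003
C(5,4)·0.71^4·0.29^1 = 0.368469
C(5,5)·0.71^5·0.29^0 = 0.180423
Sum = 0.9728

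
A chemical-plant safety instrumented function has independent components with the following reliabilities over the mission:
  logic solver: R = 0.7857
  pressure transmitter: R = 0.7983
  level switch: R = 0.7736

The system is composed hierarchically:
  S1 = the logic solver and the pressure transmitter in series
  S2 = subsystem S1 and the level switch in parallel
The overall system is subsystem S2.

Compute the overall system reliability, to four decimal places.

0.9156

Series (logic solver and pressure transmitter): 0.785700 × 0.798300 = 0.627224
Parallel ([0.627224] and level switch): 1 − (1 − 0.627224)(1 − 0.773600) = 0.9156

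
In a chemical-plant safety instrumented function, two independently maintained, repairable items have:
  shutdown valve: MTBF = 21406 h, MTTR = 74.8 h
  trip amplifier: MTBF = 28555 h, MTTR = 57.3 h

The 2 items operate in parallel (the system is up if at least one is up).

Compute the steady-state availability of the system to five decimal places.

0.99999

A(shutdown valve) = MTBF/(MTBF+MTTR) = 21406/(21406+74.8) = 0.996518
A(trip amplifier) = MTBF/(MTBF+MTTR) = 28555/(28555+57.3) = 0.997997
Parallel availability: 1 − (1 − 0.996518)(1 − 0.997997) = 0.99999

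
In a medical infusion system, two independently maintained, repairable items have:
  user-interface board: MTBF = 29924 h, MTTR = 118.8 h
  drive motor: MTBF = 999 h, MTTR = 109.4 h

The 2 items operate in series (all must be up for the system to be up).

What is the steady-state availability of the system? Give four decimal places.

0.8977

A(user-interface board) = MTBF/(MTBF+MTTR) = 29924/(29924+118.8) = 0.996046
A(drive motor) = MTBF/(MTBF+MTTR) = 999/(999+109.4) = 0.901299
Series availability: 0.996046 × 0.901299 = 0.8977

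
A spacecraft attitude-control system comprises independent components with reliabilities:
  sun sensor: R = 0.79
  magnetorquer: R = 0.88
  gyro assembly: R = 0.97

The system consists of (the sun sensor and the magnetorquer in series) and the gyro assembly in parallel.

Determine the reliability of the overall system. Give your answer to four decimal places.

0.9909

Series (sun sensor and magnetorquer): 0.790000 × 0.880000 = 0.695200
Parallel ([0.695200] and gyro assembly): 1 − (1 − 0.695200)(1 − 0.970000) = 0.9909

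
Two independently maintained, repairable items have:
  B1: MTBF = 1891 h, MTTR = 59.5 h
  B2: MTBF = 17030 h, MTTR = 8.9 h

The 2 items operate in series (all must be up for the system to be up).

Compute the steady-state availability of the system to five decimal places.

0.96899

A(B1) = MTBF/(MTBF+MTTR) = 1891/(1891+59.5) = 0.969495
A(B2) = MTBF/(MTBF+MTTR) = 17030/(17030+8.9) = 0.999478
Series availability: 0.969495 × 0.999478 = 0.96899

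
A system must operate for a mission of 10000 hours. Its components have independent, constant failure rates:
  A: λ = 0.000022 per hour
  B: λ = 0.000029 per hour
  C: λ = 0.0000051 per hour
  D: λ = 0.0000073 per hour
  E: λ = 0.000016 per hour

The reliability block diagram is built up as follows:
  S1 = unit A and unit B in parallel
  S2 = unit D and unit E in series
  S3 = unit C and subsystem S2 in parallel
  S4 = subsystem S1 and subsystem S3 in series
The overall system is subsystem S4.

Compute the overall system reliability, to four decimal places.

0.9405

R(A) = exp(−0.000022 × 10000) = 0.802519
R(B) = exp(−0.000029 × 10000) = 0.748264
R(C) = exp(−0.0000051 × 10000) = 0.950279
R(D) = exp(−0.0000073 × 10000) = 0.929601
R(E) = exp(−0.000016 × 10000) = 0.852144
Parallel (A and B): 1 − (1 − 0.802519)(1 − 0.748264) = 0.950287
Series (D and E): 0.929601 × 0.852144 = 0.792154
Parallel (C and [0.792154]): 1 − (1 − 0.950279)(1 − 0.792154) = 0.989666
Series ([0.950287] and [0.989666]): 0.950287 × 0.989666 = 0.9405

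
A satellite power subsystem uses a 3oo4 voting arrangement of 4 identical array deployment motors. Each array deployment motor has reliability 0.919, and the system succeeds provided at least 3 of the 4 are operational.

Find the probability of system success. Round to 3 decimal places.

R = Σ_{i=3}^{4} C(4,i) p^i (1−p)^{4−i} with p = 0.919
C(4,3)·0.919^3·0.081^1 = 0.25147
C(4,4)·0.919^4·0.081^0 = 0.71328
Sum = 0.965

0.965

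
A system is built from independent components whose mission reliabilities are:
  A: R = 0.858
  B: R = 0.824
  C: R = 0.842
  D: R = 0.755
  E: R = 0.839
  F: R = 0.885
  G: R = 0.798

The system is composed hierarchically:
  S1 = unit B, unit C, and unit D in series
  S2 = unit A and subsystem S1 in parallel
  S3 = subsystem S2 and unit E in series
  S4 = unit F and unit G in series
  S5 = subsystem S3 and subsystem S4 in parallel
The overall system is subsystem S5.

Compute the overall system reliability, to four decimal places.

Series (B, C, and D): 0.824000 × 0.842000 × 0.755000 = 0.523825
Parallel (A and [0.523825]): 1 − (1 − 0.858000)(1 − 0.523825) = 0.932383
Series ([0.932383] and E): 0.932383 × 0.839000 = 0.782269
Series (F and G): 0.885000 × 0.798000 = 0.706230
Parallel ([0.782269] and [0.706230]): 1 − (1 − 0.782269)(1 − 0.706230) = 0.9360

0.9360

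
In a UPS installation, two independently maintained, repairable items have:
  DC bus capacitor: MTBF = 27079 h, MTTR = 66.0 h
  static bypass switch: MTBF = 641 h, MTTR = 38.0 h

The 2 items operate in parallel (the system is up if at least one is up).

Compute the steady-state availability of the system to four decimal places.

A(DC bus capacitor) = MTBF/(MTBF+MTTR) = 27079/(27079+66.0) = 0.997569
A(static bypass switch) = MTBF/(MTBF+MTTR) = 641/(641+38.0) = 0.944035
Parallel availability: 1 − (1 − 0.997569)(1 − 0.944035) = 0.9999

0.9999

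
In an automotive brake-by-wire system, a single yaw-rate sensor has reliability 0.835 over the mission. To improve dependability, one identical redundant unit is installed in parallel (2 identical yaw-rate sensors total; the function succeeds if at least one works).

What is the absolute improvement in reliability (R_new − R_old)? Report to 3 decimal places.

0.138

R_before = 0.835
R_after = 1 − (1 − 0.835)^2 = 0.973
ΔR = 0.973 − 0.835 = 0.138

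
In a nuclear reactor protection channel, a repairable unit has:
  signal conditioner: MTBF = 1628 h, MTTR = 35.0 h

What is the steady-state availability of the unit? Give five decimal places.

0.97895

A(signal conditioner) = MTBF/(MTBF+MTTR) = 1628/(1628+35.0) = 0.97895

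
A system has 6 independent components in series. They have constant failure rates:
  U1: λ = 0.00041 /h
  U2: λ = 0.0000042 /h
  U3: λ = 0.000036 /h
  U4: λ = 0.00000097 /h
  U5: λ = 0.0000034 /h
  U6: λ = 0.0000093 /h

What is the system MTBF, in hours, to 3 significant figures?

2160

Series of exponential components: λ_sys = Σ λ_i
λ_sys = 0.00041 + 0.0000042 + 0.000036 + 0.00000097 + 0.0000034 + 0.0000093 = 4.6387e-04 /h
MTBF = 1 / λ_sys = 2160 h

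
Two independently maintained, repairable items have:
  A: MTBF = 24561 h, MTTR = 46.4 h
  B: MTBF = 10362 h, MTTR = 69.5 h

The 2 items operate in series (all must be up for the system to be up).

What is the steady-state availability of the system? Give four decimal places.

A(A) = MTBF/(MTBF+MTTR) = 24561/(24561+46.4) = 0.998114
A(B) = MTBF/(MTBF+MTTR) = 10362/(10362+69.5) = 0.993337
Series availability: 0.998114 × 0.993337 = 0.9915

0.9915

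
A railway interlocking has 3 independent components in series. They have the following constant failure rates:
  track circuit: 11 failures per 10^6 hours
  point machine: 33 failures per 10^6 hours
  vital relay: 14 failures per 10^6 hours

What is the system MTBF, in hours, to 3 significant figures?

17200

Series of exponential components: λ_sys = Σ λ_i
λ_sys = 0.000011 + 0.000033 + 0.000014 = 5.8000e-05 /h
MTBF = 1 / λ_sys = 17200 h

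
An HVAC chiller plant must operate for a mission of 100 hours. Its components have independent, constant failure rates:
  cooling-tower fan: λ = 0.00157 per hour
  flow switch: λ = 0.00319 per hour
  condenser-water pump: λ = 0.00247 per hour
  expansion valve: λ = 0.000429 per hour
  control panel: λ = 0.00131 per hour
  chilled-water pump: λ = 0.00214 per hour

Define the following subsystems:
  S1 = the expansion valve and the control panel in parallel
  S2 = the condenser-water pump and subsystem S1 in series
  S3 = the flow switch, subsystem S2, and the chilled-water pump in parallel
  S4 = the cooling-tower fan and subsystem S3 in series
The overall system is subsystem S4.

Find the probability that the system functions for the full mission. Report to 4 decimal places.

0.8447

R(cooling-tower fan) = exp(−0.00157 × 100) = 0.854704
R(flow switch) = exp(−0.00319 × 100) = 0.726876
R(condenser-water pump) = exp(−0.00247 × 100) = 0.781141
R(expansion valve) = exp(−0.000429 × 100) = 0.958007
R(control panel) = exp(−0.00131 × 100) = 0.877218
R(chilled-water pump) = exp(−0.00214 × 100) = 0.807348
Parallel (expansion valve and control panel): 1 − (1 − 0.958007)(1 − 0.877218) = 0.994844
Series (condenser-water pump and [0.994844]): 0.781141 × 0.994844 = 0.777113
Parallel (flow switch, [0.777113], and chilled-water pump): 1 − (1 − 0.726876)(1 − 0.777113)(1 − 0.807348) = 0.988272
Series (cooling-tower fan and [0.988272]): 0.854704 × 0.988272 = 0.8447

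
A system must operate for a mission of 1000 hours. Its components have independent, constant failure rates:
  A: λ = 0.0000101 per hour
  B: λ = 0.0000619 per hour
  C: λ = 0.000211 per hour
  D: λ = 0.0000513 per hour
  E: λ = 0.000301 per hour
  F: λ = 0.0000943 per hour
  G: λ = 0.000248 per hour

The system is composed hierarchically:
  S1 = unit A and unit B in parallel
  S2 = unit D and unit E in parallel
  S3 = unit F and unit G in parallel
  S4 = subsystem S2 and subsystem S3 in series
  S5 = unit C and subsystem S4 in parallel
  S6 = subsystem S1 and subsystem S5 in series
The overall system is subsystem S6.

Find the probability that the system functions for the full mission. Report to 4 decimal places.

R(A) = exp(−0.0000101 × 1000) = 0.989951
R(B) = exp(−0.0000619 × 1000) = 0.939977
R(C) = exp(−0.000211 × 1000) = 0.809774
R(D) = exp(−0.0000513 × 1000) = 0.949994
R(E) = exp(−0.000301 × 1000) = 0.740078
R(F) = exp(−0.0000943 × 1000) = 0.910010
R(G) = exp(−0.000248 × 1000) = 0.780360
Parallel (A and B): 1 − (1 − 0.989951)(1 − 0.939977) = 0.999397
Parallel (D and E): 1 − (1 − 0.949994)(1 − 0.740078) = 0.987002
Parallel (F and G): 1 − (1 − 0.910010)(1 − 0.780360) = 0.980235
Series ([0.987002] and [0.980235]): 0.987002 × 0.980235 = 0.967494
Parallel (C and [0.967494]): 1 − (1 − 0.809774)(1 − 0.967494) = 0.993817
Series ([0.999397] and [0.993817]): 0.999397 × 0.993817 = 0.9932

0.9932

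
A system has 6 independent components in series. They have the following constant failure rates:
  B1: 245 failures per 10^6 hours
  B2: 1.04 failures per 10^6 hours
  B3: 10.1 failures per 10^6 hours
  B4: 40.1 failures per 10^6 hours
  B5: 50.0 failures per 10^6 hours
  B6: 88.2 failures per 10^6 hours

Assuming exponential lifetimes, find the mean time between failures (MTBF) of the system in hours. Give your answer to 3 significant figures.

2300

Series of exponential components: λ_sys = Σ λ_i
λ_sys = 0.000245 + 0.00000104 + 0.0000101 + 0.0000401 + 0.0000500 + 0.0000882 = 4.3444e-04 /h
MTBF = 1 / λ_sys = 2300 h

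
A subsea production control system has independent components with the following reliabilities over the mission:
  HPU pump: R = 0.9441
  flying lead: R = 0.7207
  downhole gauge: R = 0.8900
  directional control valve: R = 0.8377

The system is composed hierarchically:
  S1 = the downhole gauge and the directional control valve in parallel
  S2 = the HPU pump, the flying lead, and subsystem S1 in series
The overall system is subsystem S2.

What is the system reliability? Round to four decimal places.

0.6683

Parallel (downhole gauge and directional control valve): 1 − (1 − 0.890000)(1 − 0.837700) = 0.982147
Series (HPU pump, flying lead, and [0.982147]): 0.944100 × 0.720700 × 0.982147 = 0.6683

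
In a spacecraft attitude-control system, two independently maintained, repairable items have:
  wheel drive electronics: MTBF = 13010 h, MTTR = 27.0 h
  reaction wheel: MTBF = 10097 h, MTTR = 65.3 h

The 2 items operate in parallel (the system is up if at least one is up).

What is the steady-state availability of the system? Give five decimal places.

A(wheel drive electronics) = MTBF/(MTBF+MTTR) = 13010/(13010+27.0) = 0.997929
A(reaction wheel) = MTBF/(MTBF+MTTR) = 10097/(10097+65.3) = 0.993574
Parallel availability: 1 − (1 − 0.997929)(1 − 0.993574) = 0.99999

0.99999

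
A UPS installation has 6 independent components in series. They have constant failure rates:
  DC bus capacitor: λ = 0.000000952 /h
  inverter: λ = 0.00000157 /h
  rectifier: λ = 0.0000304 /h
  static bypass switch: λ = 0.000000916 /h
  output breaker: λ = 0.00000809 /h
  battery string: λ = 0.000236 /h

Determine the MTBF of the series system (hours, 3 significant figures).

3600

Series of exponential components: λ_sys = Σ λ_i
λ_sys = 0.000000952 + 0.00000157 + 0.0000304 + 0.000000916 + 0.00000809 + 0.000236 = 2.7793e-04 /h
MTBF = 1 / λ_sys = 3600 h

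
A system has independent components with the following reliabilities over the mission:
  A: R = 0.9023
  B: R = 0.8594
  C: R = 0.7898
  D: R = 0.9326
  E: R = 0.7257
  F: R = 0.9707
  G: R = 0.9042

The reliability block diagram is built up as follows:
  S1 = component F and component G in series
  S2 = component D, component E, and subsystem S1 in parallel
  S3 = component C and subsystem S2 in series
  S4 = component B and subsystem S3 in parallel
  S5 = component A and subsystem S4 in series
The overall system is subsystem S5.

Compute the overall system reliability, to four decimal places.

0.8754

Series (F and G): 0.970700 × 0.904200 = 0.877707
Parallel (D, E, and [0.877707]): 1 − (1 − 0.932600)(1 − 0.725700)(1 − 0.877707) = 0.997739
Series (C and [0.997739]): 0.789800 × 0.997739 = 0.788014
Parallel (B and [0.788014]): 1 − (1 − 0.859400)(1 − 0.788014) = 0.970195
Series (A and [0.970195]): 0.902300 × 0.970195 = 0.8754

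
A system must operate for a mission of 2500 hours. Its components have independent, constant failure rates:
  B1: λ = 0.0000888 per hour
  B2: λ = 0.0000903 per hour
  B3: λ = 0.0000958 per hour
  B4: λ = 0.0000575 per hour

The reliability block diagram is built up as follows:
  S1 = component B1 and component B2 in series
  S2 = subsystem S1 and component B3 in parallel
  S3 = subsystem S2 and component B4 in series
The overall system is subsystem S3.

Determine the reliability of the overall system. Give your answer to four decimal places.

R(B1) = exp(−0.0000888 × 2500) = 0.800915
R(B2) = exp(−0.0000903 × 2500) = 0.797918
R(B3) = exp(−0.0000958 × 2500) = 0.787021
R(B4) = exp(−0.0000575 × 2500) = 0.866104
Series (B1 and B2): 0.800915 × 0.797918 = 0.639064
Parallel ([0.639064] and B3): 1 − (1 − 0.639064)(1 − 0.787021) = 0.923128
Series ([0.923128] and B4): 0.923128 × 0.866104 = 0.7995

0.7995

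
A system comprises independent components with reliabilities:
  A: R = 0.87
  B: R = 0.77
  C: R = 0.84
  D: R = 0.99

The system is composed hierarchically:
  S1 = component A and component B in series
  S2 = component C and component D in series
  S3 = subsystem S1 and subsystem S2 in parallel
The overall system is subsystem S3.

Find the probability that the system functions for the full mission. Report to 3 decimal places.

0.944

Series (A and B): 0.87000 × 0.77000 = 0.66990
Series (C and D): 0.84000 × 0.99000 = 0.83160
Parallel ([0.66990] and [0.83160]): 1 − (1 − 0.66990)(1 − 0.83160) = 0.944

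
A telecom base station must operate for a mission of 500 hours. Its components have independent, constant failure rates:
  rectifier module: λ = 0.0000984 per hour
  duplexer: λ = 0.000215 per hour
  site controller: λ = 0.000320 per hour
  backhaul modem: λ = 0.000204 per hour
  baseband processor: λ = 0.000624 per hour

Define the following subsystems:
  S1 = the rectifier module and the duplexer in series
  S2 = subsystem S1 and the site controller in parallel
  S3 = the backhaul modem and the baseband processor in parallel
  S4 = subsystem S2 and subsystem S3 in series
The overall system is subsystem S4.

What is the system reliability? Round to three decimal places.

R(rectifier module) = exp(−0.0000984 × 500) = 0.95199
R(duplexer) = exp(−0.000215 × 500) = 0.89808
R(site controller) = exp(−0.000320 × 500) = 0.85214
R(backhaul modem) = exp(−0.000204 × 500) = 0.90303
R(baseband processor) = exp(−0.000624 × 500) = 0.73198
Series (rectifier module and duplexer): 0.95199 × 0.89808 = 0.85496
Parallel ([0.85496] and site controller): 1 − (1 − 0.85496)(1 − 0.85214) = 0.97855
Parallel (backhaul modem and baseband processor): 1 − (1 − 0.90303)(1 − 0.73198) = 0.97401
Series ([0.97855] and [0.97401]): 0.97855 × 0.97401 = 0.953

0.953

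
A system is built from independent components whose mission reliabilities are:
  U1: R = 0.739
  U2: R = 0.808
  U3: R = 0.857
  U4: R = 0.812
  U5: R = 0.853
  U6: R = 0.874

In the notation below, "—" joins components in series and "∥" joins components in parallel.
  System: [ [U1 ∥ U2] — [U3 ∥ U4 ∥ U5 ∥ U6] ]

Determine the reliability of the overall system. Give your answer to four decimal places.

0.9494

Parallel (U1 and U2): 1 − (1 − 0.739000)(1 − 0.808000) = 0.949888
Parallel (U3, U4, U5, and U6): 1 − (1 − 0.857000)(1 − 0.812000)(1 − 0.853000)(1 − 0.874000) = 0.999502
Series ([0.949888] and [0.999502]): 0.949888 × 0.999502 = 0.9494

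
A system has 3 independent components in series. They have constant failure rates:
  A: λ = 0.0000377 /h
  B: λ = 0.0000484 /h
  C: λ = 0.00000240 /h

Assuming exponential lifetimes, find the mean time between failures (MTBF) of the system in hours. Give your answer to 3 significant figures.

Series of exponential components: λ_sys = Σ λ_i
λ_sys = 0.0000377 + 0.0000484 + 0.00000240 = 8.8500e-05 /h
MTBF = 1 / λ_sys = 11300 h

11300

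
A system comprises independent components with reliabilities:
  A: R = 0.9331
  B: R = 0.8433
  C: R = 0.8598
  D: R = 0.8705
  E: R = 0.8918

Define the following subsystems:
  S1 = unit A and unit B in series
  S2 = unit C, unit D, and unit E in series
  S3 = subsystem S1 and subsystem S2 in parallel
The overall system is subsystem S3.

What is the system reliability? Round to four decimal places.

0.9291

Series (A and B): 0.933100 × 0.843300 = 0.786883
Series (C, D, and E): 0.859800 × 0.870500 × 0.891800 = 0.667473
Parallel ([0.786883] and [0.667473]): 1 − (1 − 0.786883)(1 − 0.667473) = 0.9291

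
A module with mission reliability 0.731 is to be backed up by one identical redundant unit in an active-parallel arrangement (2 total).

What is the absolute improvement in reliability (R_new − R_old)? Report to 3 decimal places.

R_before = 0.731
R_after = 1 − (1 − 0.731)^2 = 0.928
ΔR = 0.928 − 0.731 = 0.197

0.197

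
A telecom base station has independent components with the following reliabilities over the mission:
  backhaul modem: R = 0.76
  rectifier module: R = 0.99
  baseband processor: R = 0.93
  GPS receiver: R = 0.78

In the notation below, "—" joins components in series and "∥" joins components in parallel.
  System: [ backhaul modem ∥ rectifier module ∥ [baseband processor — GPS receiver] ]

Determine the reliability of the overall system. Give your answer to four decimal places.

0.9993

Series (baseband processor and GPS receiver): 0.930000 × 0.780000 = 0.725400
Parallel (backhaul modem, rectifier module, and [0.725400]): 1 − (1 − 0.760000)(1 − 0.990000)(1 − 0.725400) = 0.9993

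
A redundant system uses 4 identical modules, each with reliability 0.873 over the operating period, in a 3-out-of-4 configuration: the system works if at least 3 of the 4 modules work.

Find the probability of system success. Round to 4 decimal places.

R = Σ_{i=3}^{4} C(4,i) p^i (1−p)^{4−i} with p = 0.873
C(4,3)·0.873^3·0.127^1 = 0.337992
C(4,4)·0.873^4·0.127^0 = 0.580841
Sum = 0.9188

0.9188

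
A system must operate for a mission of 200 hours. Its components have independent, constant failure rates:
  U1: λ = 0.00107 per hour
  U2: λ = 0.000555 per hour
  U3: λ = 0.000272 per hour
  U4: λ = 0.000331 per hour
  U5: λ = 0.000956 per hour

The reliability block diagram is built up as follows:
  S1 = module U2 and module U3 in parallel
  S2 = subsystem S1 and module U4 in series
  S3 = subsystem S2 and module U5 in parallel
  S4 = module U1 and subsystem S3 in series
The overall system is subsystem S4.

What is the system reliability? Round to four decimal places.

R(U1) = exp(−0.00107 × 200) = 0.807348
R(U2) = exp(−0.000555 × 200) = 0.894939
R(U3) = exp(−0.000272 × 200) = 0.947053
R(U4) = exp(−0.000331 × 200) = 0.935944
R(U5) = exp(−0.000956 × 200) = 0.825967
Parallel (U2 and U3): 1 − (1 − 0.894939)(1 − 0.947053) = 0.994437
Series ([0.994437] and U4): 0.994437 × 0.935944 = 0.930737
Parallel ([0.930737] and U5): 1 − (1 − 0.930737)(1 − 0.825967) = 0.987946
Series (U1 and [0.987946]): 0.807348 × 0.987946 = 0.7976

0.7976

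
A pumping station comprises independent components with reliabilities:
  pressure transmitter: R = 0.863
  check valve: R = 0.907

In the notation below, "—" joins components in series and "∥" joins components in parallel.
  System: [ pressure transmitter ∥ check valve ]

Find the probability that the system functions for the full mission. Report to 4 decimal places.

0.9873

Parallel (pressure transmitter and check valve): 1 − (1 − 0.863000)(1 − 0.907000) = 0.9873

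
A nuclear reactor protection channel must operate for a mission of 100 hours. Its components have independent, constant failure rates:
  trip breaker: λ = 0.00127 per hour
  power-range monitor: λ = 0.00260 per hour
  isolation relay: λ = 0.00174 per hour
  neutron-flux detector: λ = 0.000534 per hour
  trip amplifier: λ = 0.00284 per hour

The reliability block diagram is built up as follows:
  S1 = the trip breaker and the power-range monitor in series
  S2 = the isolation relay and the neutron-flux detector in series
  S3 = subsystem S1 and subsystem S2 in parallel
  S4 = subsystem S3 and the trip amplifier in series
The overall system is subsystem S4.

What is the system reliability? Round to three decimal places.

0.704

R(trip breaker) = exp(−0.00127 × 100) = 0.88073
R(power-range monitor) = exp(−0.00260 × 100) = 0.77105
R(isolation relay) = exp(−0.00174 × 100) = 0.84030
R(neutron-flux detector) = exp(−0.000534 × 100) = 0.94800
R(trip amplifier) = exp(−0.00284 × 100) = 0.75277
Series (trip breaker and power-range monitor): 0.88073 × 0.77105 = 0.67909
Series (isolation relay and neutron-flux detector): 0.84030 × 0.94800 = 0.79660
Parallel ([0.67909] and [0.79660]): 1 − (1 − 0.67909)(1 − 0.79660) = 0.93473
Series ([0.93473] and trip amplifier): 0.93473 × 0.75277 = 0.704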